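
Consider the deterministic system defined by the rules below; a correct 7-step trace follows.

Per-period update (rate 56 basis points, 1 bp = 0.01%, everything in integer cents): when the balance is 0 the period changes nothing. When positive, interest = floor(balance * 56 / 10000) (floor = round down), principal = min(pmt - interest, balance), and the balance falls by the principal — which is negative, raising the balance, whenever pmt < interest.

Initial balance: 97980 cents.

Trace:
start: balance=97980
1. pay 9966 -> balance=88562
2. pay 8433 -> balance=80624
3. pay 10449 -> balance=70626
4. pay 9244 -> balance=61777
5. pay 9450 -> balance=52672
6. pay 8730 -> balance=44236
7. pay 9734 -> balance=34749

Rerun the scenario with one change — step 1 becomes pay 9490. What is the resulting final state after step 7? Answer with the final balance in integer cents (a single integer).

35243

(re-executing from step 1 with the substitution; state before step 1: balance=97980)
1. pay 9490 -> balance=89038
2. pay 8433 -> balance=81103
3. pay 10449 -> balance=71108
4. pay 9244 -> balance=62262
5. pay 9450 -> balance=53160
6. pay 8730 -> balance=44727
7. pay 9734 -> balance=35243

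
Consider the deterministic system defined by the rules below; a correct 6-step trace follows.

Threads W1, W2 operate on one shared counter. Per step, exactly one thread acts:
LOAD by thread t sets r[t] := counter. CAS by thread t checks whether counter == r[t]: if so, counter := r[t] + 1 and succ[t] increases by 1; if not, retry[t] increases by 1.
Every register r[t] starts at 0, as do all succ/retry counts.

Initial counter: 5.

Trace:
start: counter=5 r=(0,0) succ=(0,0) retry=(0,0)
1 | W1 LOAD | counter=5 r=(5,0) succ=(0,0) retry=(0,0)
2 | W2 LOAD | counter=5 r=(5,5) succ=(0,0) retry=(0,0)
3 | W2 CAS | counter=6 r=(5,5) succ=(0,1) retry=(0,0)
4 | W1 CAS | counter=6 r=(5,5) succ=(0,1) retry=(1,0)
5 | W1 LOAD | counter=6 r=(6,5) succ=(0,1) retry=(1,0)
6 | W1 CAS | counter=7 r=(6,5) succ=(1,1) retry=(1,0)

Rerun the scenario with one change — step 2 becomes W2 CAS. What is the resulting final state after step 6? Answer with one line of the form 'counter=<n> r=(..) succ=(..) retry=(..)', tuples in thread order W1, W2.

(re-executing from step 2 with the substitution; state before step 2: counter=5 r=(5,0) succ=(0,0) retry=(0,0))
2 | W2 CAS | counter=5 r=(5,0) succ=(0,0) retry=(0,1)
3 | W2 CAS | counter=5 r=(5,0) succ=(0,0) retry=(0,2)
4 | W1 CAS | counter=6 r=(5,0) succ=(1,0) retry=(0,2)
5 | W1 LOAD | counter=6 r=(6,0) succ=(1,0) retry=(0,2)
6 | W1 CAS | counter=7 r=(6,0) succ=(2,0) retry=(0,2)

counter=7 r=(6,0) succ=(2,0) retry=(0,2)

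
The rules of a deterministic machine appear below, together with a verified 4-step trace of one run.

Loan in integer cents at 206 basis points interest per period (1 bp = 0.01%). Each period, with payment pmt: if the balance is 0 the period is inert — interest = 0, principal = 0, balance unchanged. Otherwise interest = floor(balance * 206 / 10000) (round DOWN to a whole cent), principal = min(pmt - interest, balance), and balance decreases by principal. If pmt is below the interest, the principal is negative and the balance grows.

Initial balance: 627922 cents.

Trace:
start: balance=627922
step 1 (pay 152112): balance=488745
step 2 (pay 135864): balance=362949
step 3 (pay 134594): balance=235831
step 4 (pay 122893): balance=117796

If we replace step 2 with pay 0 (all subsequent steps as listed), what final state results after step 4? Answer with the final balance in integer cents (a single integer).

259315

(re-executing from step 2 with the substitution; state before step 2: balance=488745)
step 2 (pay 0): balance=498813
step 3 (pay 134594): balance=374494
step 4 (pay 122893): balance=259315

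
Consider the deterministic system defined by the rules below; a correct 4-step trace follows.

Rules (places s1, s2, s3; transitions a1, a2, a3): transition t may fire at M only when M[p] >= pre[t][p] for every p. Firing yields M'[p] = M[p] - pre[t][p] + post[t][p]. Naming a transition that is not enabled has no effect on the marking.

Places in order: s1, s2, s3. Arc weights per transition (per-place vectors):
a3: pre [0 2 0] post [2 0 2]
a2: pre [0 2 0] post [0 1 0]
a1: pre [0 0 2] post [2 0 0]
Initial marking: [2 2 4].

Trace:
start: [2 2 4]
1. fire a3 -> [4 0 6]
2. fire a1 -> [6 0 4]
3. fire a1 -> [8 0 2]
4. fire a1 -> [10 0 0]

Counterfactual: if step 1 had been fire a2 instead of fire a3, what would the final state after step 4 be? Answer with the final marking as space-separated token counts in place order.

6 1 0

(re-executing from step 1 with the substitution; state before step 1: [2 2 4])
1. fire a2 -> [2 1 4]
2. fire a1 -> [4 1 2]
3. fire a1 -> [6 1 0]
4. fire a1 -> [6 1 0]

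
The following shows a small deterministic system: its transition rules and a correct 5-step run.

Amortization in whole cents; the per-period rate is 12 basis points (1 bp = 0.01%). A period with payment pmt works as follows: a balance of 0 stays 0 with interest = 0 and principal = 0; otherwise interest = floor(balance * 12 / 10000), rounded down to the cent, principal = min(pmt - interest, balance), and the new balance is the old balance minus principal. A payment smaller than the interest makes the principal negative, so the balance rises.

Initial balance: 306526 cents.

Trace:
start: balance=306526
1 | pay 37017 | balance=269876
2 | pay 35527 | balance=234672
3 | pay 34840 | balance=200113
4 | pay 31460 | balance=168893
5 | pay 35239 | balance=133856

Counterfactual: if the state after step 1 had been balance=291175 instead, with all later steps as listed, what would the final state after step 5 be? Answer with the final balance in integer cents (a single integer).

state after step 1 := balance=291175
2 | pay 35527 | balance=255997
3 | pay 34840 | balance=221464
4 | pay 31460 | balance=190269
5 | pay 35239 | balance=155258

155258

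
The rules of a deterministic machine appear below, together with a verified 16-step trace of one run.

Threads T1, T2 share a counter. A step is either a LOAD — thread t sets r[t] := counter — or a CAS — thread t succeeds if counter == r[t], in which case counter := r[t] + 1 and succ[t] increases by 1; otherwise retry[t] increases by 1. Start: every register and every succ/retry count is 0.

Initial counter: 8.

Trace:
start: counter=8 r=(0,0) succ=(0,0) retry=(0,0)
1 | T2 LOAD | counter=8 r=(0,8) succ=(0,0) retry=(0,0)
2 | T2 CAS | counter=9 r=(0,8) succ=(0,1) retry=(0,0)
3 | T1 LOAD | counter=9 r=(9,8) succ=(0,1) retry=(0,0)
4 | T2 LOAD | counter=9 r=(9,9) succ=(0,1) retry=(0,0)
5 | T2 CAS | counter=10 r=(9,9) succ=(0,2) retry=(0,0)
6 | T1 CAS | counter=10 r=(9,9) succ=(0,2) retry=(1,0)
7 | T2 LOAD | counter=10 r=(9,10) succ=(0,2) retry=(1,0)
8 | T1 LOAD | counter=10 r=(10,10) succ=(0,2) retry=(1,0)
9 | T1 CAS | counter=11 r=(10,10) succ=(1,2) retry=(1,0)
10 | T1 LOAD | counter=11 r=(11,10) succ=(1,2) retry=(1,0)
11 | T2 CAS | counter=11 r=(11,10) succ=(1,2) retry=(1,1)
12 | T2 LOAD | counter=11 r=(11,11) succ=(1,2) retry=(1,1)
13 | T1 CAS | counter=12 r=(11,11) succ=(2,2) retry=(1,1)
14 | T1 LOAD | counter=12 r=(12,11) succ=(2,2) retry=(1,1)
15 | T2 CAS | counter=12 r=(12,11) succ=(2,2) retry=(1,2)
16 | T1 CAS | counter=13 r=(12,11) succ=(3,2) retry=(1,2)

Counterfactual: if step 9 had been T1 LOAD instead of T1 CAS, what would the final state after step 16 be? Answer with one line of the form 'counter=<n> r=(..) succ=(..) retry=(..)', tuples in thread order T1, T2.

counter=12 r=(11,11) succ=(0,4) retry=(3,0)

(re-executing from step 9 with the substitution; state before step 9: counter=10 r=(10,10) succ=(0,2) retry=(1,0))
9 | T1 LOAD | counter=10 r=(10,10) succ=(0,2) retry=(1,0)
10 | T1 LOAD | counter=10 r=(10,10) succ=(0,2) retry=(1,0)
11 | T2 CAS | counter=11 r=(10,10) succ=(0,3) retry=(1,0)
12 | T2 LOAD | counter=11 r=(10,11) succ=(0,3) retry=(1,0)
13 | T1 CAS | counter=11 r=(10,11) succ=(0,3) retry=(2,0)
14 | T1 LOAD | counter=11 r=(11,11) succ=(0,3) retry=(2,0)
15 | T2 CAS | counter=12 r=(11,11) succ=(0,4) retry=(2,0)
16 | T1 CAS | counter=12 r=(11,11) succ=(0,4) retry=(3,0)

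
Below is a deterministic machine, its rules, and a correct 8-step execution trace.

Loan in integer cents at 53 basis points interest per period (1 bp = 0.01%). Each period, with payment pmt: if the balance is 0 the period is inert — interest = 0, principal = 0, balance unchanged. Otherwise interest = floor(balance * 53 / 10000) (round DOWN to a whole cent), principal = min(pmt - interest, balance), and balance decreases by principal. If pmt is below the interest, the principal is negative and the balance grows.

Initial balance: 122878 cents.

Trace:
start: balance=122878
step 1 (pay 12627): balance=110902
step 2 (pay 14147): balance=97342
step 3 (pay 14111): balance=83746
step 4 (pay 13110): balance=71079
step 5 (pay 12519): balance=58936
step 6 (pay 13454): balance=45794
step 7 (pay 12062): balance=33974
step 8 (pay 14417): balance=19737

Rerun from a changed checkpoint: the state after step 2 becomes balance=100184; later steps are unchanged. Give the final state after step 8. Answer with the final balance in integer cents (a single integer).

22670

state after step 2 := balance=100184
step 3 (pay 14111): balance=86603
step 4 (pay 13110): balance=73951
step 5 (pay 12519): balance=61823
step 6 (pay 13454): balance=48696
step 7 (pay 12062): balance=36892
step 8 (pay 14417): balance=22670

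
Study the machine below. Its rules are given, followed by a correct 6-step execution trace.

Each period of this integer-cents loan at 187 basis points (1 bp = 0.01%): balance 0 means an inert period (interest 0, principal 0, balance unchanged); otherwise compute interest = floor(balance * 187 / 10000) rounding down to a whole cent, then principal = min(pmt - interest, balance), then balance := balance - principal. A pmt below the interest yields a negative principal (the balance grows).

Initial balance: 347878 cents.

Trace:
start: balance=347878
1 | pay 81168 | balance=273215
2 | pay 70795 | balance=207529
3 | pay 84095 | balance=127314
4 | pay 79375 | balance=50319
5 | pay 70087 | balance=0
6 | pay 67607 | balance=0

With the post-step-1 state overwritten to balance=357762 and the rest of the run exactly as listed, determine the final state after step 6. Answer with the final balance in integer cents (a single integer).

state after step 1 := balance=357762
2 | pay 70795 | balance=293657
3 | pay 84095 | balance=215053
4 | pay 79375 | balance=139699
5 | pay 70087 | balance=72224
6 | pay 67607 | balance=5967

5967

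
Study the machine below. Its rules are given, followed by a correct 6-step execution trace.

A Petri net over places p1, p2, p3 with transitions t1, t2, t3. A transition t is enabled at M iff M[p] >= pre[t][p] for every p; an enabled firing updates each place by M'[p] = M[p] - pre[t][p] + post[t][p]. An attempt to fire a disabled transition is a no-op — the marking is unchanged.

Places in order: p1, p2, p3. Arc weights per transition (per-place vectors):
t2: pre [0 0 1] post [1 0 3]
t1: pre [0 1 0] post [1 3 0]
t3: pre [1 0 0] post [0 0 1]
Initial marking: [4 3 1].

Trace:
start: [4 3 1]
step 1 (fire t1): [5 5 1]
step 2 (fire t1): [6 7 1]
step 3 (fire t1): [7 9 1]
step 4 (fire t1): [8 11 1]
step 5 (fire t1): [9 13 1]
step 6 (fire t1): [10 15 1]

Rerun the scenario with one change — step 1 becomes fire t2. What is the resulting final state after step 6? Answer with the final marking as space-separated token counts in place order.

10 13 3

(re-executing from step 1 with the substitution; state before step 1: [4 3 1])
step 1 (fire t2): [5 3 3]
step 2 (fire t1): [6 5 3]
step 3 (fire t1): [7 7 3]
step 4 (fire t1): [8 9 3]
step 5 (fire t1): [9 11 3]
step 6 (fire t1): [10 13 3]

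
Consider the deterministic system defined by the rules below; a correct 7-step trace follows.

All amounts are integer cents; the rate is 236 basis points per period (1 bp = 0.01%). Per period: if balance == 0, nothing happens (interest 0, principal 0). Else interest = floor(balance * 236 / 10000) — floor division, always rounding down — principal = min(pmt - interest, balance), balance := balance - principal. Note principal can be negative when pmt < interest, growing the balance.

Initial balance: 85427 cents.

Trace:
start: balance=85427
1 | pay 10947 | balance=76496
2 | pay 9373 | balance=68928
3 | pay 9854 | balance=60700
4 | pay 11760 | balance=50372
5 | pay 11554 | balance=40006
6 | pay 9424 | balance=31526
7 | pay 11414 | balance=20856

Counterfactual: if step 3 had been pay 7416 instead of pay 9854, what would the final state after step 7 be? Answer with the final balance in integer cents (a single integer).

(re-executing from step 3 with the substitution; state before step 3: balance=68928)
3 | pay 7416 | balance=63138
4 | pay 11760 | balance=52868
5 | pay 11554 | balance=42561
6 | pay 9424 | balance=34141
7 | pay 11414 | balance=23532

23532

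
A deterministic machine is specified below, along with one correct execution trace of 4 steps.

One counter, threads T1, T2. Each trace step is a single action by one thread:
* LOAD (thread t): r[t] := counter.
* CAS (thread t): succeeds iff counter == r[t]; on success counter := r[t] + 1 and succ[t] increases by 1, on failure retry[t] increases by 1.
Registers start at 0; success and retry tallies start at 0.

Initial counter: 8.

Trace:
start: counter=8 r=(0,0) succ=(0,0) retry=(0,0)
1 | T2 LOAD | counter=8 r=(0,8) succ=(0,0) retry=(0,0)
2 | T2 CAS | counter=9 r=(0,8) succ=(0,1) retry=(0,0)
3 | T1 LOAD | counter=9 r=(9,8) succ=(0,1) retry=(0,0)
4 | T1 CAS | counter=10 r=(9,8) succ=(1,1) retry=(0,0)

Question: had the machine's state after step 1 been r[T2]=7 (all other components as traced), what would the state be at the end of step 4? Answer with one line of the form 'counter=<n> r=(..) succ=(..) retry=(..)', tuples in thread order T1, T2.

state after step 1 := counter=8 r=(0,7) succ=(0,0) retry=(0,0)
2 | T2 CAS | counter=8 r=(0,7) succ=(0,0) retry=(0,1)
3 | T1 LOAD | counter=8 r=(8,7) succ=(0,0) retry=(0,1)
4 | T1 CAS | counter=9 r=(8,7) succ=(1,0) retry=(0,1)

counter=9 r=(8,7) succ=(1,0) retry=(0,1)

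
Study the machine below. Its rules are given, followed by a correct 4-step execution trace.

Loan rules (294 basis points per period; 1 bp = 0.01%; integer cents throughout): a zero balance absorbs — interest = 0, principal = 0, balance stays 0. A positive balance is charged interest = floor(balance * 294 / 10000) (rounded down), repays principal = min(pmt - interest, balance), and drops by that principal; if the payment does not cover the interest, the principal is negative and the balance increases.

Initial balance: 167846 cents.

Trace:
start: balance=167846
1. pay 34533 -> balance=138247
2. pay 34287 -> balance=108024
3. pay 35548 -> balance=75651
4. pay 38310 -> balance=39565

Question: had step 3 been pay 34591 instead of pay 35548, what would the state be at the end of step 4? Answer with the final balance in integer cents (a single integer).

40550

(re-executing from step 3 with the substitution; state before step 3: balance=108024)
3. pay 34591 -> balance=76608
4. pay 38310 -> balance=40550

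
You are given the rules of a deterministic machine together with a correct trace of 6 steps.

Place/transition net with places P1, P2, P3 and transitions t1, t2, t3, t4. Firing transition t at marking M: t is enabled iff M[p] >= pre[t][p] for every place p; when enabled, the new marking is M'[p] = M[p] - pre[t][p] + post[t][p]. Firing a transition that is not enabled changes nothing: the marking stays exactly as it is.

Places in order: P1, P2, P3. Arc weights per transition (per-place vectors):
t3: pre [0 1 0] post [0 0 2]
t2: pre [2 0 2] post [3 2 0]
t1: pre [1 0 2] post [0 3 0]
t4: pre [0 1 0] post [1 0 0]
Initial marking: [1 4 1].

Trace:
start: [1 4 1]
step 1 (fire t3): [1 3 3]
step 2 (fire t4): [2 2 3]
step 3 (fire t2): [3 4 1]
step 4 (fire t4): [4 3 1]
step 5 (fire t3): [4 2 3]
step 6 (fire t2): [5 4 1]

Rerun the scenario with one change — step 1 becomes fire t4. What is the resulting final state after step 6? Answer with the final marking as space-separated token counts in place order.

(re-executing from step 1 with the substitution; state before step 1: [1 4 1])
step 1 (fire t4): [2 3 1]
step 2 (fire t4): [3 2 1]
step 3 (fire t2): [3 2 1]
step 4 (fire t4): [4 1 1]
step 5 (fire t3): [4 0 3]
step 6 (fire t2): [5 2 1]

5 2 1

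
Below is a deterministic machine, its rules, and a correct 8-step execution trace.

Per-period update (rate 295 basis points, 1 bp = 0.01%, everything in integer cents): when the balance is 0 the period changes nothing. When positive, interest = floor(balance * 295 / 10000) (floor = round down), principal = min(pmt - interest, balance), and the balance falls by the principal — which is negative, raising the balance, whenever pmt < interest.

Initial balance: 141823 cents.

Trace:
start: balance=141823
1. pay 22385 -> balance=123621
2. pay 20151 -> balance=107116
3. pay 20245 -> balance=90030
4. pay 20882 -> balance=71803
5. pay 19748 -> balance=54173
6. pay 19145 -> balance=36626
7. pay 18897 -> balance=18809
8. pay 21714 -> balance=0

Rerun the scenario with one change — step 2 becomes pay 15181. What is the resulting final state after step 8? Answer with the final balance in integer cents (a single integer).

3567

(re-executing from step 2 with the substitution; state before step 2: balance=123621)
2. pay 15181 -> balance=112086
3. pay 20245 -> balance=95147
4. pay 20882 -> balance=77071
5. pay 19748 -> balance=59596
6. pay 19145 -> balance=42209
7. pay 18897 -> balance=24557
8. pay 21714 -> balance=3567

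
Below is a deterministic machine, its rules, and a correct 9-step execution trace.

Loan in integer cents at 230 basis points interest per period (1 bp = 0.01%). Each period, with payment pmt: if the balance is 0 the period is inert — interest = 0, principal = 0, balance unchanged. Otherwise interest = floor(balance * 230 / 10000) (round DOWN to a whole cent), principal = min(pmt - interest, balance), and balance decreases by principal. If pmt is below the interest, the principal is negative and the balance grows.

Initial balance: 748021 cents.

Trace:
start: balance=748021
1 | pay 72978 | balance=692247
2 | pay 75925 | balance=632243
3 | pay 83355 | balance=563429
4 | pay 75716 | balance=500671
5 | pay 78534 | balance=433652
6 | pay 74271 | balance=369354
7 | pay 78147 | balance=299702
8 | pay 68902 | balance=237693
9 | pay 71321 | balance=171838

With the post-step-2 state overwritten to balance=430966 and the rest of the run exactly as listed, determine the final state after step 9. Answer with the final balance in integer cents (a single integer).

0

state after step 2 := balance=430966
3 | pay 83355 | balance=357523
4 | pay 75716 | balance=290030
5 | pay 78534 | balance=218166
6 | pay 74271 | balance=148912
7 | pay 78147 | balance=74189
8 | pay 68902 | balance=6993
9 | pay 71321 | balance=0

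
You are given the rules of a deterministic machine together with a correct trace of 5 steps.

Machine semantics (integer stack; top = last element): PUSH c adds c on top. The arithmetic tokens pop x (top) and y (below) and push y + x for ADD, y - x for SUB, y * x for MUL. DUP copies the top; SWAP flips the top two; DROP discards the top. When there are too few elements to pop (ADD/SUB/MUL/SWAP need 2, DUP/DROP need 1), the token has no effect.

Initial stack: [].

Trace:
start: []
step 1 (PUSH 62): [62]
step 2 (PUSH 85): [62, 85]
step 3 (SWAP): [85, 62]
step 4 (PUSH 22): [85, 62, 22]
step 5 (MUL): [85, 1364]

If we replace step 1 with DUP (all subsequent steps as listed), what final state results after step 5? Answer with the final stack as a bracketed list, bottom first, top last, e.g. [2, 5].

[1870]

(re-executing from step 1 with the substitution; state before step 1: [])
step 1 (DUP): []
step 2 (PUSH 85): [85]
step 3 (SWAP): [85]
step 4 (PUSH 22): [85, 22]
step 5 (MUL): [1870]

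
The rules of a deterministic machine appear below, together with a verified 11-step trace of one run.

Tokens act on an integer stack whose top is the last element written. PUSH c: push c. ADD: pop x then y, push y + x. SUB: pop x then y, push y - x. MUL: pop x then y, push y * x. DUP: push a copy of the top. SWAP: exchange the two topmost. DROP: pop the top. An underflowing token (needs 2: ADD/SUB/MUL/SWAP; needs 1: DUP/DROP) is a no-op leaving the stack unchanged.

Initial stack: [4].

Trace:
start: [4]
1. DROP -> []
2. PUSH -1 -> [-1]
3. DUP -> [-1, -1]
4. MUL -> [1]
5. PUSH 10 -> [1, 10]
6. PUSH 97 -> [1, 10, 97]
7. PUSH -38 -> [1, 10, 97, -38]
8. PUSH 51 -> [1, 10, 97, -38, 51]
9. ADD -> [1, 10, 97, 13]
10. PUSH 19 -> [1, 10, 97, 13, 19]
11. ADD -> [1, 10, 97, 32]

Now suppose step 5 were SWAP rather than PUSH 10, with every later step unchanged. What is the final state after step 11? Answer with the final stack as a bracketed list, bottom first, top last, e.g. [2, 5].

(re-executing from step 5 with the substitution; state before step 5: [1])
5. SWAP -> [1]
6. PUSH 97 -> [1, 97]
7. PUSH -38 -> [1, 97, -38]
8. PUSH 51 -> [1, 97, -38, 51]
9. ADD -> [1, 97, 13]
10. PUSH 19 -> [1, 97, 13, 19]
11. ADD -> [1, 97, 32]

[1, 97, 32]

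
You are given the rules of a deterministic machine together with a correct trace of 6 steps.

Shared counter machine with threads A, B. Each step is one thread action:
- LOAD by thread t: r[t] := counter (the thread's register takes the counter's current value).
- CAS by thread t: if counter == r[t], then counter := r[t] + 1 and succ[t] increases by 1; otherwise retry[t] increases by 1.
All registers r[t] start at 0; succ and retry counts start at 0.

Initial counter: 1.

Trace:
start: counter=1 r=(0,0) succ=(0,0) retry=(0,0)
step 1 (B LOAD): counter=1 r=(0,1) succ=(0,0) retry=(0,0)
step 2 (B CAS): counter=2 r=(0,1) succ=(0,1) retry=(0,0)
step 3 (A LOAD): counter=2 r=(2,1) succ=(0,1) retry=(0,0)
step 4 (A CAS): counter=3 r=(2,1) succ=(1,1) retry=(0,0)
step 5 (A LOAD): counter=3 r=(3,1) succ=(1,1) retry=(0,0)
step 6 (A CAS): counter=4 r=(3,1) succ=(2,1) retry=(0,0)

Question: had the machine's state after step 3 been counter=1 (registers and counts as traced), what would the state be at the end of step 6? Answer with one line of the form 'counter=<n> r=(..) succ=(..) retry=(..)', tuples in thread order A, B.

state after step 3 := counter=1 r=(2,1) succ=(0,1) retry=(0,0)
step 4 (A CAS): counter=1 r=(2,1) succ=(0,1) retry=(1,0)
step 5 (A LOAD): counter=1 r=(1,1) succ=(0,1) retry=(1,0)
step 6 (A CAS): counter=2 r=(1,1) succ=(1,1) retry=(1,0)

counter=2 r=(1,1) succ=(1,1) retry=(1,0)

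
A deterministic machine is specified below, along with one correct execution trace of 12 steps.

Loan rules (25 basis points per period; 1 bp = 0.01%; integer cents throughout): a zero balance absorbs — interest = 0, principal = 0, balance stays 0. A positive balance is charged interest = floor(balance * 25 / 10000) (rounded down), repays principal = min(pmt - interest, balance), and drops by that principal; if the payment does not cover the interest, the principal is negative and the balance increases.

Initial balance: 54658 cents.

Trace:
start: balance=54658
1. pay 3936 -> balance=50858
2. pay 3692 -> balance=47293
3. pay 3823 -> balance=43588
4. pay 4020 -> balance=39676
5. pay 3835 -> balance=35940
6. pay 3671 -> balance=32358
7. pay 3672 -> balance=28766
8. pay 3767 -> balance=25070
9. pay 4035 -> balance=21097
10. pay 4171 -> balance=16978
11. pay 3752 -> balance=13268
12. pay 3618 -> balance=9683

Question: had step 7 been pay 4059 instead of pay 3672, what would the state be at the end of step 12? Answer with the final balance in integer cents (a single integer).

(re-executing from step 7 with the substitution; state before step 7: balance=32358)
7. pay 4059 -> balance=28379
8. pay 3767 -> balance=24682
9. pay 4035 -> balance=20708
10. pay 4171 -> balance=16588
11. pay 3752 -> balance=12877
12. pay 3618 -> balance=9291

9291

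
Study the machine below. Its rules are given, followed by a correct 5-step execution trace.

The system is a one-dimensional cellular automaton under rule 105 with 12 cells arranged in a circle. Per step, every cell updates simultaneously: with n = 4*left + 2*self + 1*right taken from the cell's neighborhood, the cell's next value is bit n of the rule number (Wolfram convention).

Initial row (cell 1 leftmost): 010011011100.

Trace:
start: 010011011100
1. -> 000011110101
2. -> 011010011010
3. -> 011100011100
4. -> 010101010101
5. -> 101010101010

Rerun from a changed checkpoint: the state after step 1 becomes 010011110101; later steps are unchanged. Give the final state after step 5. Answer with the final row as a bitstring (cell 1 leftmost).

state after step 1 := 010011110101
2. -> 100010011010
3. -> 001000011101
4. -> 000011010110
5. -> 111011101110

111011101110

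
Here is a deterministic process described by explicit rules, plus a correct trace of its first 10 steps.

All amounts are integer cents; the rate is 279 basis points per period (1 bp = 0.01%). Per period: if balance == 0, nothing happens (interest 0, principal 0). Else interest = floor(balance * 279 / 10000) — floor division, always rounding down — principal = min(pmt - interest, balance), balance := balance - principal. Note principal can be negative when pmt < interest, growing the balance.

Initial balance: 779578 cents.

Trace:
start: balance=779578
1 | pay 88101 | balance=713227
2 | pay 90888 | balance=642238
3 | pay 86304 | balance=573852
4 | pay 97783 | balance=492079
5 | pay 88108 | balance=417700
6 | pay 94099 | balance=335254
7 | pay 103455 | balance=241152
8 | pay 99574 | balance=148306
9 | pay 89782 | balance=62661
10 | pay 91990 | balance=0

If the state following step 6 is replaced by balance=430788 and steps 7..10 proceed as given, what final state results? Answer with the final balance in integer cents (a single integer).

state after step 6 := balance=430788
7 | pay 103455 | balance=339351
8 | pay 99574 | balance=249244
9 | pay 89782 | balance=166415
10 | pay 91990 | balance=79067

79067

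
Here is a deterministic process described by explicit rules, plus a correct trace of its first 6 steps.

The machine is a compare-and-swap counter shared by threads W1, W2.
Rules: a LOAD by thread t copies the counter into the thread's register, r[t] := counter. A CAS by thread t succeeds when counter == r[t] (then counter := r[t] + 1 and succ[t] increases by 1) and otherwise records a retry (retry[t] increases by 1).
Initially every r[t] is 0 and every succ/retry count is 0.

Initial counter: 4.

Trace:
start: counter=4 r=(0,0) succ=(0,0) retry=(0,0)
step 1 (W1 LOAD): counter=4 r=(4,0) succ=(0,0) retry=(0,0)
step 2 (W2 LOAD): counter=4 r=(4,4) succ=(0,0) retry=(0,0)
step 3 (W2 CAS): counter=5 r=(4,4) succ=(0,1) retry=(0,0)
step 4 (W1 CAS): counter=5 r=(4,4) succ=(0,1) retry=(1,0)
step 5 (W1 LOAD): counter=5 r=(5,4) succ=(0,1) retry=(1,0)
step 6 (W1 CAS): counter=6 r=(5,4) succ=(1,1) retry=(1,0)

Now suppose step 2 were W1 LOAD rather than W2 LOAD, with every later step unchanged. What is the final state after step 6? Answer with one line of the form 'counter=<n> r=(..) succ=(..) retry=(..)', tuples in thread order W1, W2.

(re-executing from step 2 with the substitution; state before step 2: counter=4 r=(4,0) succ=(0,0) retry=(0,0))
step 2 (W1 LOAD): counter=4 r=(4,0) succ=(0,0) retry=(0,0)
step 3 (W2 CAS): counter=4 r=(4,0) succ=(0,0) retry=(0,1)
step 4 (W1 CAS): counter=5 r=(4,0) succ=(1,0) retry=(0,1)
step 5 (W1 LOAD): counter=5 r=(5,0) succ=(1,0) retry=(0,1)
step 6 (W1 CAS): counter=6 r=(5,0) succ=(2,0) retry=(0,1)

counter=6 r=(5,0) succ=(2,0) retry=(0,1)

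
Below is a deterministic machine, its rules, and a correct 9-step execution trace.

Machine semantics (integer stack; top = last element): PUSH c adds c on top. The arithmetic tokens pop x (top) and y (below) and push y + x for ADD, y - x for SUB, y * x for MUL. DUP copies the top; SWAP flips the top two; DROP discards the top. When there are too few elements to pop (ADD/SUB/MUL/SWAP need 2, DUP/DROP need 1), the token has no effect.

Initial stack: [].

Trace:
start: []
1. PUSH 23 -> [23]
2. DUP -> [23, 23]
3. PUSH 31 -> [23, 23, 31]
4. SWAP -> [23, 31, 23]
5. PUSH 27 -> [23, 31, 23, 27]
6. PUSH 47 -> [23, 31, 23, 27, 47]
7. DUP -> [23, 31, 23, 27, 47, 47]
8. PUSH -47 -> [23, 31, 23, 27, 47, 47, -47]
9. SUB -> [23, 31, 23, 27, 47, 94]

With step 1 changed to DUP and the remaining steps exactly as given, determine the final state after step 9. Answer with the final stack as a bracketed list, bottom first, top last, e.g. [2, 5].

(re-executing from step 1 with the substitution; state before step 1: [])
1. DUP -> []
2. DUP -> []
3. PUSH 31 -> [31]
4. SWAP -> [31]
5. PUSH 27 -> [31, 27]
6. PUSH 47 -> [31, 27, 47]
7. DUP -> [31, 27, 47, 47]
8. PUSH -47 -> [31, 27, 47, 47, -47]
9. SUB -> [31, 27, 47, 94]

[31, 27, 47, 94]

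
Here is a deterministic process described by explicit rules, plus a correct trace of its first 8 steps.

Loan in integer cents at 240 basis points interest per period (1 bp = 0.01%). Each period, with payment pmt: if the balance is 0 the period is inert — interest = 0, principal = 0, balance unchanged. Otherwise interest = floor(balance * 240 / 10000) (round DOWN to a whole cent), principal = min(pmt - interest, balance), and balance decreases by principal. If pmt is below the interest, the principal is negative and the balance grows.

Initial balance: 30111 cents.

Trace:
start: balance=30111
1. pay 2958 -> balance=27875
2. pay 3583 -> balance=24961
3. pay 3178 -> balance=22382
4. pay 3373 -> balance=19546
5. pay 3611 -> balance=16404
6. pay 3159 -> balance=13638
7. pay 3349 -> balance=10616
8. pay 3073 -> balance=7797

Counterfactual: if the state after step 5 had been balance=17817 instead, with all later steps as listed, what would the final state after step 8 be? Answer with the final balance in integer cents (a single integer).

9315

state after step 5 := balance=17817
6. pay 3159 -> balance=15085
7. pay 3349 -> balance=12098
8. pay 3073 -> balance=9315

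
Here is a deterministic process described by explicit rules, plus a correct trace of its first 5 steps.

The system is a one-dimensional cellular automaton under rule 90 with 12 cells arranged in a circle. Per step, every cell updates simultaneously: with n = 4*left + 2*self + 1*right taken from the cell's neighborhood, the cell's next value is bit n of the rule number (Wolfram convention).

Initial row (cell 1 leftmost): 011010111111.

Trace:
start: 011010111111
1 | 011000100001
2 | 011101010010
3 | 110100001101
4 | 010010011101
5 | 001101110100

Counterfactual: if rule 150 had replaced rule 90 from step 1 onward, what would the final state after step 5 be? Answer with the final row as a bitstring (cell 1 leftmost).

(re-executing steps 1..5 under rule 150; state before step 1: 011010111111)
1 | 000010011110
2 | 000111101101
3 | 101011000001
4 | 001000100010
5 | 011101110111

011101110111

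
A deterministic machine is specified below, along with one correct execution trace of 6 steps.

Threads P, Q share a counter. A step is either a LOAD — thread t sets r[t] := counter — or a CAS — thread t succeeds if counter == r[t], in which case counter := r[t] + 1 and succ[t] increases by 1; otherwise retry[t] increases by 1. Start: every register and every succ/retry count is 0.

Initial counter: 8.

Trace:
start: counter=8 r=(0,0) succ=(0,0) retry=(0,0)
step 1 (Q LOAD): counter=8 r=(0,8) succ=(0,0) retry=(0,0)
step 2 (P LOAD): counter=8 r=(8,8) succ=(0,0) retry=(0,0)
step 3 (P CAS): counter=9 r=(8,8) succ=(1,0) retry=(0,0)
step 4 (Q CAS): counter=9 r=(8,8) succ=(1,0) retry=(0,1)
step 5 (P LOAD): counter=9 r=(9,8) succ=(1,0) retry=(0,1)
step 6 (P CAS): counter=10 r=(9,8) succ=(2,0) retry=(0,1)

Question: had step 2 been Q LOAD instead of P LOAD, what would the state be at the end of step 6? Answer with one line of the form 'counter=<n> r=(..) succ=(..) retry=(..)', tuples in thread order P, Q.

counter=10 r=(9,8) succ=(1,1) retry=(1,0)

(re-executing from step 2 with the substitution; state before step 2: counter=8 r=(0,8) succ=(0,0) retry=(0,0))
step 2 (Q LOAD): counter=8 r=(0,8) succ=(0,0) retry=(0,0)
step 3 (P CAS): counter=8 r=(0,8) succ=(0,0) retry=(1,0)
step 4 (Q CAS): counter=9 r=(0,8) succ=(0,1) retry=(1,0)
step 5 (P LOAD): counter=9 r=(9,8) succ=(0,1) retry=(1,0)
step 6 (P CAS): counter=10 r=(9,8) succ=(1,1) retry=(1,0)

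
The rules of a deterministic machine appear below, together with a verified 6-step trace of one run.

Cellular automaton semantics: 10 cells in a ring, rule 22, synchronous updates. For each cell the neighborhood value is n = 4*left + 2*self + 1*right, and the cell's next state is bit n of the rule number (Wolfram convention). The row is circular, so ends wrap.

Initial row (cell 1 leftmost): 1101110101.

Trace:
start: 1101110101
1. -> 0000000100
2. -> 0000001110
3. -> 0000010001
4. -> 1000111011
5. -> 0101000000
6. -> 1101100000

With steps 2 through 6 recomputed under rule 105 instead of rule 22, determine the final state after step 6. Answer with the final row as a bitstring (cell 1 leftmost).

0010010001

(re-executing steps 2..6 under rule 105; state before step 2: 0000000100)
2. -> 1111110001
3. -> 0000010101
4. -> 0111001010
5. -> 0101000100
6. -> 0010010001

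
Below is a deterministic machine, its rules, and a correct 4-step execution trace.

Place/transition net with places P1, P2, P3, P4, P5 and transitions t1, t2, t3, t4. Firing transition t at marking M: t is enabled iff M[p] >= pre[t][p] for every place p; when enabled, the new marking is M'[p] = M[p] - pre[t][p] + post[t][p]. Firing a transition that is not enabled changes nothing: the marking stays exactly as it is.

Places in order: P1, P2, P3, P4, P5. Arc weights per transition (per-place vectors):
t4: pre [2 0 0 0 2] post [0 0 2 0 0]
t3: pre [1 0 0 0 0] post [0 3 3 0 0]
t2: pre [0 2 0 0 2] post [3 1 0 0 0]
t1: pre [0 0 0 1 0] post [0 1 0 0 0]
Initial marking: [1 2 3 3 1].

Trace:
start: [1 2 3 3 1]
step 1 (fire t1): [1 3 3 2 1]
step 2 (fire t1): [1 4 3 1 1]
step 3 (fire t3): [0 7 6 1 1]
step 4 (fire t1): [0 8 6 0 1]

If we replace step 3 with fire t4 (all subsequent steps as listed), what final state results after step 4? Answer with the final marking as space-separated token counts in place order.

1 5 3 0 1

(re-executing from step 3 with the substitution; state before step 3: [1 4 3 1 1])
step 3 (fire t4): [1 4 3 1 1]
step 4 (fire t1): [1 5 3 0 1]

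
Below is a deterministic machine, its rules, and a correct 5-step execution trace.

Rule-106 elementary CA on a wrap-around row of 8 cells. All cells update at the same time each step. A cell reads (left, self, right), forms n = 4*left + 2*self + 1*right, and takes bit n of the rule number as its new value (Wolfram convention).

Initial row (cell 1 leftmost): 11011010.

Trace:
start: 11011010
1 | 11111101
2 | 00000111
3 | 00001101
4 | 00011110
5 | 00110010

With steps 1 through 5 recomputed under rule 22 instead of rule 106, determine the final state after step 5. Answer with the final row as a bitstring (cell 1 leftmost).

(re-executing steps 1..5 under rule 22; state before step 1: 11011010)
1 | 00000010
2 | 00000111
3 | 10001000
4 | 11011101
5 | 00000000

00000000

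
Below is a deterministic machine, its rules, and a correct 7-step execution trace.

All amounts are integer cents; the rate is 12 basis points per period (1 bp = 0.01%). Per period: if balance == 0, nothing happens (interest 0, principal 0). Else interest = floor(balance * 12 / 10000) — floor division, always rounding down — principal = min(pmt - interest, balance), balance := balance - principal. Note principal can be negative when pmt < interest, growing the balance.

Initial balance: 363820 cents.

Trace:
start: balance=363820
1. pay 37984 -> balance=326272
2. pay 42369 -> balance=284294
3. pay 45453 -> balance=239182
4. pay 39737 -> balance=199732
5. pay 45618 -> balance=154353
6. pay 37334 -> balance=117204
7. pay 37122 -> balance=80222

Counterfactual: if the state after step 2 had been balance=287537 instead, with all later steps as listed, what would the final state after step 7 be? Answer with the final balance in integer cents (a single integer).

83484

state after step 2 := balance=287537
3. pay 45453 -> balance=242429
4. pay 39737 -> balance=202982
5. pay 45618 -> balance=157607
6. pay 37334 -> balance=120462
7. pay 37122 -> balance=83484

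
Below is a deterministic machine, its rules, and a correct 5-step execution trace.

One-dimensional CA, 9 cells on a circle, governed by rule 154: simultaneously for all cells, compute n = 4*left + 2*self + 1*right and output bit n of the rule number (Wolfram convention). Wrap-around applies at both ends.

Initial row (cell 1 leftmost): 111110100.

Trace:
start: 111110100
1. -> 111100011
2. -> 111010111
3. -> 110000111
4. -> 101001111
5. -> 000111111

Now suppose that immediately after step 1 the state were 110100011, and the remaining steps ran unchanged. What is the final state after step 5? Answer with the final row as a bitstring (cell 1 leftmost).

000111101

state after step 1 := 110100011
2. -> 100010111
3. -> 010100111
4. -> 000011110
5. -> 000111101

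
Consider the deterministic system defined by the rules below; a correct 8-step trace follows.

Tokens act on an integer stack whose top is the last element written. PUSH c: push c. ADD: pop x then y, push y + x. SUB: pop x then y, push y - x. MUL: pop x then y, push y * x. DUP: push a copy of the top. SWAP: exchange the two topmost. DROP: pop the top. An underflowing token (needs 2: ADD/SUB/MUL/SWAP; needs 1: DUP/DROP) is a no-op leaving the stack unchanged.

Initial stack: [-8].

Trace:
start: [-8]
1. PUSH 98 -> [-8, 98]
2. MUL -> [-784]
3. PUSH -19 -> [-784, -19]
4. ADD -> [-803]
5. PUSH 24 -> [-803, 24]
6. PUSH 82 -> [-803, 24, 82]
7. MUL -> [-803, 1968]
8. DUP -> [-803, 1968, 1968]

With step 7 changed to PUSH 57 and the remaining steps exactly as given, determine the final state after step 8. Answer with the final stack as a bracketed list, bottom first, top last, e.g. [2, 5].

(re-executing from step 7 with the substitution; state before step 7: [-803, 24, 82])
7. PUSH 57 -> [-803, 24, 82, 57]
8. DUP -> [-803, 24, 82, 57, 57]

[-803, 24, 82, 57, 57]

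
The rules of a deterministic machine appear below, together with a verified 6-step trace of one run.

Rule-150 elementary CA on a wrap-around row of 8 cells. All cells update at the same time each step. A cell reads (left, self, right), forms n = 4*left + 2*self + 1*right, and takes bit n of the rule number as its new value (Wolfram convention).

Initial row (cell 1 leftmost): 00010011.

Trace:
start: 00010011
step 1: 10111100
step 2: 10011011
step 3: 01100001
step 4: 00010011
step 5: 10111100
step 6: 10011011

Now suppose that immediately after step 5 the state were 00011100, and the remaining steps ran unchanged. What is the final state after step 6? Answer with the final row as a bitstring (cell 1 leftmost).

state after step 5 := 00011100
step 6: 00101010

00101010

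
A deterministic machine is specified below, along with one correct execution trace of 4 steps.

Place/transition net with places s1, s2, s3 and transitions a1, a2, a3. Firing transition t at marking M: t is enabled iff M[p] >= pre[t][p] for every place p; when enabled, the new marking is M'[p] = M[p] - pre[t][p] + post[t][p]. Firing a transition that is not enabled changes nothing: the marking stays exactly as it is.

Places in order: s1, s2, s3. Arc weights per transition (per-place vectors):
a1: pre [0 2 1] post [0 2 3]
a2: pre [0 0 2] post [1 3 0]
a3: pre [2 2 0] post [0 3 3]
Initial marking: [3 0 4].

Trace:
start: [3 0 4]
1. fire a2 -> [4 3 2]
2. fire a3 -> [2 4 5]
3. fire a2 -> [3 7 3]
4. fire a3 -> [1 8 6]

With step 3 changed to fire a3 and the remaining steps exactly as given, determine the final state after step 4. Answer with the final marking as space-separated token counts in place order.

0 5 8

(re-executing from step 3 with the substitution; state before step 3: [2 4 5])
3. fire a3 -> [0 5 8]
4. fire a3 -> [0 5 8]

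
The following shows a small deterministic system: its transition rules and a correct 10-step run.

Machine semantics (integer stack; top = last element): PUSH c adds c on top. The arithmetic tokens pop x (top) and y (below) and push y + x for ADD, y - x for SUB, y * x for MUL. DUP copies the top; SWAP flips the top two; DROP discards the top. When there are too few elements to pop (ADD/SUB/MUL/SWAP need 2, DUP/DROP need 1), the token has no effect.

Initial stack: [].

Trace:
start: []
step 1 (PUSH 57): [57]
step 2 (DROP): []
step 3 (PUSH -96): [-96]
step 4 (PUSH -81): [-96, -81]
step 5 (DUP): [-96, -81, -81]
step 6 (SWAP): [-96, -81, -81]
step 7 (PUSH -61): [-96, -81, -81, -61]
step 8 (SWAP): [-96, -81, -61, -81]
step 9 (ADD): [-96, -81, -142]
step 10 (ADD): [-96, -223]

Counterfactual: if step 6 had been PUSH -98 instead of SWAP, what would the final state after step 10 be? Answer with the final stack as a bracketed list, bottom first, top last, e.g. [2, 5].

(re-executing from step 6 with the substitution; state before step 6: [-96, -81, -81])
step 6 (PUSH -98): [-96, -81, -81, -98]
step 7 (PUSH -61): [-96, -81, -81, -98, -61]
step 8 (SWAP): [-96, -81, -81, -61, -98]
step 9 (ADD): [-96, -81, -81, -159]
step 10 (ADD): [-96, -81, -240]

[-96, -81, -240]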